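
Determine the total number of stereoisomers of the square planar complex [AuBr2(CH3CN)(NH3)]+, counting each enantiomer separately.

A square has two trans pairs of vertices; adjacent vertices are cis.
The distinct arrangements are (2 in all): Br cis; Br trans.
Each arrangement has an internal mirror plane or centre of symmetry, so none is chiral.

2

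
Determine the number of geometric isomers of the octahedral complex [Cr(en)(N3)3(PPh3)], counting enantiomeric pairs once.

In an octahedral complex each vertex has one trans partner and four cis neighbours.
Each en is bidentate and must span two cis positions.
There are 2 geometric isomers: N3 mer; N3 fac.

2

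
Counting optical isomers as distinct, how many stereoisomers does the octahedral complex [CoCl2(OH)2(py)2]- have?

6

An octahedron has six vertices in three trans pairs; every non-trans pair is cis.
Working through the distinct placements yields 5 geometric isomers: Cl trans, OH trans, py trans; Cl trans, OH cis, py cis; Cl cis, OH cis, py trans; Cl cis, OH cis, py cis (chiral); Cl cis, OH trans, py cis.
One of these lacks any improper symmetry element and so occurs as an enantiomeric pair, giving 5 + 1 = 6 stereoisomers in total.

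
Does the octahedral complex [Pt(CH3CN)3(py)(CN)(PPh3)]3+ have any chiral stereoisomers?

yes

An octahedron has six vertices in three trans pairs; every non-trans pair is cis.
The distinct arrangements are (4 in all): CH3CN mer (3 arrangements); CH3CN fac (chiral).
One of these lacks any improper symmetry element and so occurs as an enantiomeric pair, giving 4 + 1 = 5 stereoisomers in total.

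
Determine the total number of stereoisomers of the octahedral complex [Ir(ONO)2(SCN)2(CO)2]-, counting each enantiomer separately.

6

In an octahedral complex each vertex has one trans partner and four cis neighbours.
The distinct arrangements are (5 in all): ONO trans, SCN trans, CO trans; ONO cis, SCN cis, CO trans; ONO cis, SCN trans, CO cis; ONO cis, SCN cis, CO cis (chiral); ONO trans, SCN cis, CO cis.
One of these lacks any improper symmetry element and so occurs as an enantiomeric pair, giving 5 + 1 = 6 stereoisomers in total.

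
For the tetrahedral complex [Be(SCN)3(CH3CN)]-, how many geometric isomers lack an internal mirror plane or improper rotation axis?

0

In a tetrahedral complex all four positions are equivalent and every pair of ligands is adjacent — there is no cis/trans distinction.
Only one geometric arrangement is possible.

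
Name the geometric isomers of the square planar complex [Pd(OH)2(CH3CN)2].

In a square planar complex each vertex has one trans partner and two cis neighbours.
The distinct arrangements are (2 in all): OH cis; OH trans.

cis and trans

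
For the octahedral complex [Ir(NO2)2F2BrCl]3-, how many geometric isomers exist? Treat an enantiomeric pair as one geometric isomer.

An octahedron has six vertices in three trans pairs; every non-trans pair is cis.
The distinct arrangements are (6 in all): NO2 trans, F trans; NO2 cis, F cis (3 arrangements, 2 chiral); NO2 trans, F cis; NO2 cis, F trans.

6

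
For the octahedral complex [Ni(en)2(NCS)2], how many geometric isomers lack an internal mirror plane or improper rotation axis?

1

In an octahedral complex each vertex has one trans partner and four cis neighbours.
Each en is bidentate and must span two cis positions.
There are 2 geometric isomers: NCS trans; NCS cis (chiral).
One of these lacks any improper symmetry element and so occurs as an enantiomeric pair, giving 2 + 1 = 3 stereoisomers in total.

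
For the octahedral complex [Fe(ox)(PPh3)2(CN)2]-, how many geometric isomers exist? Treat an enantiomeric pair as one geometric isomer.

3

Each ox is bidentate and must span two cis positions.
The distinct arrangements are (3 in all): PPh3 cis, CN trans; PPh3 cis, CN cis (chiral); PPh3 trans, CN cis.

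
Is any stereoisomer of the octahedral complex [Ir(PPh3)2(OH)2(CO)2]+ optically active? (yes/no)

In an octahedral complex each vertex has one trans partner and four cis neighbours.
There are 5 geometric isomers: PPh3 trans, OH trans, CO trans; PPh3 cis, OH cis, CO trans; PPh3 trans, OH cis, CO cis; PPh3 cis, OH cis, CO cis (chiral); PPh3 cis, OH trans, CO cis.
One of these lacks any improper symmetry element and so occurs as an enantiomeric pair, giving 5 + 1 = 6 stereoisomers in total.

yes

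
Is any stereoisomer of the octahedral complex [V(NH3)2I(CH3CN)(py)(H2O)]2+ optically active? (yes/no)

In an octahedral complex each vertex has one trans partner and four cis neighbours.
Systematic enumeration (placing each ligand type in turn and discarding arrangements equivalent by rotation or reflection) gives 9 geometric isomers.
Of these, 6 lack any improper symmetry element and so occur as enantiomeric pairs, giving 9 + 6 = 15 stereoisomers in total.

yes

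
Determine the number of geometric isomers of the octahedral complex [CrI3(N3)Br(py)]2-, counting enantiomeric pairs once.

The six octahedral sites form three mutually perpendicular trans pairs.
Working through the distinct placements yields 4 geometric isomers: I mer (3 arrangements); I fac (chiral).

4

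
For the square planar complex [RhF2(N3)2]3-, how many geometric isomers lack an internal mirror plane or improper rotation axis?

In a square planar complex each vertex has one trans partner and two cis neighbours.
The distinct arrangements are (2 in all): F cis; F trans.
Each arrangement has an internal mirror plane or centre of symmetry, so none is chiral.

0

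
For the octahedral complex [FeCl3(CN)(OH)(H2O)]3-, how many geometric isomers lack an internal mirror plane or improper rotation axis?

1

In an octahedral complex each vertex has one trans partner and four cis neighbours.
There are 4 geometric isomers: Cl mer (3 arrangements); Cl fac (chiral).
One of these lacks any improper symmetry element and so occurs as an enantiomeric pair, giving 4 + 1 = 5 stereoisomers in total.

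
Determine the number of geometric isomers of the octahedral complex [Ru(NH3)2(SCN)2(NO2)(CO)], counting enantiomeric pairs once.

6

The distinct arrangements are (6 in all): NH3 cis, SCN trans; NH3 cis, SCN cis (3 arrangements, 2 chiral); NH3 trans, SCN trans; NH3 trans, SCN cis.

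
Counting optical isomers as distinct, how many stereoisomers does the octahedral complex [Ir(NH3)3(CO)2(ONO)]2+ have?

3

The six octahedral sites form three mutually perpendicular trans pairs.
The distinct arrangements are (3 in all): NH3 mer, CO trans; NH3 fac, CO cis; NH3 mer, CO cis.
Each arrangement has an internal mirror plane or centre of symmetry, so none is chiral.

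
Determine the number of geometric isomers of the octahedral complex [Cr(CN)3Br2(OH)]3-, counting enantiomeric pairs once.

3

Systematic placement gives 3 geometric isomers: CN mer, Br trans; CN fac, Br cis; CN mer, Br cis.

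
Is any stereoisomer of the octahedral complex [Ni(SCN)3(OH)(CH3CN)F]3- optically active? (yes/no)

yes

There are 4 geometric isomers: SCN mer (3 arrangements); SCN fac (chiral).
One of these lacks any improper symmetry element and so occurs as an enantiomeric pair, giving 4 + 1 = 5 stereoisomers in total.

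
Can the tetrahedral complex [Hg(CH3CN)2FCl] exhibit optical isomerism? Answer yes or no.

no

All four vertices of a tetrahedron are equivalent and mutually adjacent, so cis/trans isomerism cannot arise.
Only one geometric arrangement is possible.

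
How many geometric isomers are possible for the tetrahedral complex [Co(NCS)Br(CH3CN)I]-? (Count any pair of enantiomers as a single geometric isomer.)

Only one geometric arrangement is possible; it has no improper symmetry element, so it exists as a pair of enantiomers (2 stereoisomers).

1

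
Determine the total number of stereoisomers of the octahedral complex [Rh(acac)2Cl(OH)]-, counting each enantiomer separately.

3

An octahedron has six vertices in three trans pairs; every non-trans pair is cis.
Each acac is bidentate and must span two cis positions.
There are 2 geometric isomers: Cl and OH mutually trans; Cl and OH mutually cis (chiral).
One of these lacks any improper symmetry element and so occurs as an enantiomeric pair, giving 2 + 1 = 3 stereoisomers in total.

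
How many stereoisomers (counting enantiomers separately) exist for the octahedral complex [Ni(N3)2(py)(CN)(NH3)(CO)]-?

In an octahedral complex each vertex has one trans partner and four cis neighbours.
Placing the ligands in turn and identifying arrangements related by rotation or reflection leaves 9 distinct geometric isomers.
Of these, 6 lack any improper symmetry element and so occur as enantiomeric pairs, giving 9 + 6 = 15 stereoisomers in total.

15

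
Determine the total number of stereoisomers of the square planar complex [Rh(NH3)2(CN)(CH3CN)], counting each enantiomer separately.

In a square planar complex each vertex has one trans partner and two cis neighbours.
Systematic placement gives 2 geometric isomers: NH3 cis; NH3 trans.
Each arrangement has an internal mirror plane or centre of symmetry, so none is chiral.

2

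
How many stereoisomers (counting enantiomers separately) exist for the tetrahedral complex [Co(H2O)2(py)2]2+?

1

All four vertices of a tetrahedron are equivalent and mutually adjacent, so cis/trans isomerism cannot arise.
Only one geometric arrangement is possible.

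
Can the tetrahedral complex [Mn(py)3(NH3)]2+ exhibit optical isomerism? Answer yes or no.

no

All four vertices of a tetrahedron are equivalent and mutually adjacent, so cis/trans isomerism cannot arise.
Only one geometric arrangement is possible.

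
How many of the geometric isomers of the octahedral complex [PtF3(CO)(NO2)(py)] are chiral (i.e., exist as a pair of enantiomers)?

1

An octahedron has six vertices in three trans pairs; every non-trans pair is cis.
The distinct arrangements are (4 in all): F mer (3 arrangements); F fac (chiral).
One of these lacks any improper symmetry element and so occurs as an enantiomeric pair, giving 4 + 1 = 5 stereoisomers in total.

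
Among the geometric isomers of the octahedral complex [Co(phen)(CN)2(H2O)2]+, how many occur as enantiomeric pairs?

In an octahedral complex each vertex has one trans partner and four cis neighbours.
Each phen is bidentate and must span two cis positions.
Working through the distinct placements yields 3 geometric isomers: CN trans, H2O cis; CN cis, H2O cis (chiral); CN cis, H2O trans.
One of these lacks any improper symmetry element and so occurs as an enantiomeric pair, giving 3 + 1 = 4 stereoisomers in total.

1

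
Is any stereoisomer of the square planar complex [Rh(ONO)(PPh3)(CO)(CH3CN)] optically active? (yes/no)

There are 3 geometric isomers: (CH3CN/ONO trans, CO/PPh3 trans); (CH3CN/PPh3 trans, CO/ONO trans); (CH3CN/CO trans, ONO/PPh3 trans).
Each arrangement has an internal mirror plane or centre of symmetry, so none is chiral.

no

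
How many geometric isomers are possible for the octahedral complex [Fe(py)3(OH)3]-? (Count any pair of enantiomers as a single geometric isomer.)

2

The six octahedral sites form three mutually perpendicular trans pairs.
Systematic placement gives 2 geometric isomers: py mer; py fac.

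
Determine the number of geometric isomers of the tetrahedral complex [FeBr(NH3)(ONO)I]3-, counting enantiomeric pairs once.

All four vertices of a tetrahedron are equivalent and mutually adjacent, so cis/trans isomerism cannot arise.
Only one geometric arrangement is possible; it has no improper symmetry element, so it exists as a pair of enantiomers (2 stereoisomers).

1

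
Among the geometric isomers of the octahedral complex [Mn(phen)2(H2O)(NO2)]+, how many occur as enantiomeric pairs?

The six octahedral sites form three mutually perpendicular trans pairs.
Each phen is bidentate and must span two cis positions.
There are 2 geometric isomers: H2O and NO2 mutually trans; H2O and NO2 mutually cis (chiral).
One of these lacks any improper symmetry element and so occurs as an enantiomeric pair, giving 2 + 1 = 3 stereoisomers in total.

1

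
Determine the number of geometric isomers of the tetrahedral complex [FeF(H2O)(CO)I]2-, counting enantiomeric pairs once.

1

All four vertices of a tetrahedron are equivalent and mutually adjacent, so cis/trans isomerism cannot arise.
Only one geometric arrangement is possible; it has no improper symmetry element, so it exists as a pair of enantiomers (2 stereoisomers).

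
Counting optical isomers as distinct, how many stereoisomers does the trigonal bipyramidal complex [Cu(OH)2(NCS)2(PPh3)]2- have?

Systematic enumeration (placing each ligand type in turn and discarding arrangements equivalent by rotation or reflection) gives 5 geometric isomers.
One of these lacks any improper symmetry element and so occurs as an enantiomeric pair, giving 5 + 1 = 6 stereoisomers in total.

6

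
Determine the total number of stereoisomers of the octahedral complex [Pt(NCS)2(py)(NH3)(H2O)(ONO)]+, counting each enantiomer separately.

15

In an octahedral complex each vertex has one trans partner and four cis neighbours.
Exhaustive case analysis gives 9 geometric isomers.
Of these, 6 lack any improper symmetry element and so occur as enantiomeric pairs, giving 9 + 6 = 15 stereoisomers in total.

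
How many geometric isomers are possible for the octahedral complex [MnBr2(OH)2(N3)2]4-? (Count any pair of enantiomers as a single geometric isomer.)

5

In an octahedral complex each vertex has one trans partner and four cis neighbours.
The distinct arrangements are (5 in all): Br trans, OH trans, N3 trans; Br trans, OH cis, N3 cis; Br cis, OH trans, N3 cis; Br cis, OH cis, N3 cis (chiral); Br cis, OH cis, N3 trans.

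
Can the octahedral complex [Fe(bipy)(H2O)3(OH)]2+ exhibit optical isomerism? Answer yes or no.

Each bipy is bidentate and must span two cis positions.
Working through the distinct placements yields 2 geometric isomers: H2O mer; H2O fac.
Each arrangement has an internal mirror plane or centre of symmetry, so none is chiral.

no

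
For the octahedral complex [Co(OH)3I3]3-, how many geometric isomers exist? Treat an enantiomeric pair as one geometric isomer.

2

The six octahedral sites form three mutually perpendicular trans pairs.
The distinct arrangements are (2 in all): OH mer; OH fac.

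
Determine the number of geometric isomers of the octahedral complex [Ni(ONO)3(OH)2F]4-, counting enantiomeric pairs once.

3

An octahedron has six vertices in three trans pairs; every non-trans pair is cis.
Systematic placement gives 3 geometric isomers: ONO mer, OH cis; ONO mer, OH trans; ONO fac, OH cis.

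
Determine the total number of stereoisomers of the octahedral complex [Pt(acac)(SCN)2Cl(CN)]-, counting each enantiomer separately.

An octahedron has six vertices in three trans pairs; every non-trans pair is cis.
Each acac is bidentate and must span two cis positions.
The distinct arrangements are (4 in all): SCN cis (3 arrangements, 2 chiral); SCN trans.
Of these, 2 lack any improper symmetry element and so occur as enantiomeric pairs, giving 4 + 2 = 6 stereoisomers in total.

6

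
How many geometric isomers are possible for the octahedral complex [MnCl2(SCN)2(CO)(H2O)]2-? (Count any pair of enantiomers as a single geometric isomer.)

6

Working through the distinct placements yields 6 geometric isomers: Cl cis, SCN trans; Cl cis, SCN cis (3 arrangements, 2 chiral); Cl trans, SCN trans; Cl trans, SCN cis.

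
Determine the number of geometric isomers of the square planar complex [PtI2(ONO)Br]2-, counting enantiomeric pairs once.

2

A square has two trans pairs of vertices; adjacent vertices are cis.
There are 2 geometric isomers: I cis; I trans.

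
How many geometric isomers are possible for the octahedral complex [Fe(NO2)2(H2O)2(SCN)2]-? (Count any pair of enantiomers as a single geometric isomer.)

5

In an octahedral complex each vertex has one trans partner and four cis neighbours.
Systematic placement gives 5 geometric isomers: NO2 trans, H2O trans, SCN trans; NO2 cis, H2O trans, SCN cis; NO2 cis, H2O cis, SCN trans; NO2 cis, H2O cis, SCN cis (chiral); NO2 trans, H2O cis, SCN cis.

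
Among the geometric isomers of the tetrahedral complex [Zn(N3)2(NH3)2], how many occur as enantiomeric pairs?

0

Only one geometric arrangement is possible.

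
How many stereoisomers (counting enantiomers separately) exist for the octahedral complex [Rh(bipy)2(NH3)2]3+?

3

An octahedron has six vertices in three trans pairs; every non-trans pair is cis.
Each bipy is bidentate and must span two cis positions.
Systematic placement gives 2 geometric isomers: NH3 trans; NH3 cis (chiral).
One of these lacks any improper symmetry element and so occurs as an enantiomeric pair, giving 2 + 1 = 3 stereoisomers in total.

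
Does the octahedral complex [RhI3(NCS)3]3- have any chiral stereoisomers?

The six octahedral sites form three mutually perpendicular trans pairs.
The distinct arrangements are (2 in all): I mer; I fac.
Each arrangement has an internal mirror plane or centre of symmetry, so none is chiral.

no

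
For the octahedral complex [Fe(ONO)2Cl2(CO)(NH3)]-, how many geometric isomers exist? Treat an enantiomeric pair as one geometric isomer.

6

The six octahedral sites form three mutually perpendicular trans pairs.
Working through the distinct placements yields 6 geometric isomers: ONO trans, Cl cis; ONO cis, Cl cis (3 arrangements, 2 chiral); ONO trans, Cl trans; ONO cis, Cl trans.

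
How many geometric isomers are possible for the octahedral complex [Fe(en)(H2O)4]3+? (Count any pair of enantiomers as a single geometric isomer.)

Each en is bidentate and must span two cis positions.
Only one geometric arrangement is possible.

1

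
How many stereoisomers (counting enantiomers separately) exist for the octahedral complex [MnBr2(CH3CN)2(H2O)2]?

The six octahedral sites form three mutually perpendicular trans pairs.
The distinct arrangements are (5 in all): Br trans, CH3CN trans, H2O trans; Br trans, CH3CN cis, H2O cis; Br cis, CH3CN cis, H2O trans; Br cis, CH3CN cis, H2O cis (chiral); Br cis, CH3CN trans, H2O cis.
One of these lacks any improper symmetry element and so occurs as an enantiomeric pair, giving 5 + 1 = 6 stereoisomers in total.

6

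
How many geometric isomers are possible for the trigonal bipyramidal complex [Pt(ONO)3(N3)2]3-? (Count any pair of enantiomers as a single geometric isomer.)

A trigonal bipyramid has two axial and three equatorial sites, which are chemically inequivalent.
Working through the distinct placements yields 3 geometric isomers: N3 both axial; N3 one axial, one equatorial; N3 both equatorial.

3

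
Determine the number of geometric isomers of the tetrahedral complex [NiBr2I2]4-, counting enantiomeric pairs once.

1

Only one geometric arrangement is possible.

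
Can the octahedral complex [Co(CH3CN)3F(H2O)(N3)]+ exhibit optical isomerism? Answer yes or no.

yes

An octahedron has six vertices in three trans pairs; every non-trans pair is cis.
Systematic placement gives 4 geometric isomers: CH3CN mer (3 arrangements); CH3CN fac (chiral).
One of these lacks any improper symmetry element and so occurs as an enantiomeric pair, giving 4 + 1 = 5 stereoisomers in total.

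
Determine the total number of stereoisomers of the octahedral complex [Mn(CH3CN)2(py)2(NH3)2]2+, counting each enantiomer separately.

In an octahedral complex each vertex has one trans partner and four cis neighbours.
There are 5 geometric isomers: CH3CN trans, py trans, NH3 trans; CH3CN trans, py cis, NH3 cis; CH3CN cis, py trans, NH3 cis; CH3CN cis, py cis, NH3 cis (chiral); CH3CN cis, py cis, NH3 trans.
One of these lacks any improper symmetry element and so occurs as an enantiomeric pair, giving 5 + 1 = 6 stereoisomers in total.

6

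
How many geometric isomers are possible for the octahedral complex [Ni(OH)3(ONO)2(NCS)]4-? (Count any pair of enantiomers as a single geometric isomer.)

The six octahedral sites form three mutually perpendicular trans pairs.
Systematic placement gives 3 geometric isomers: OH mer, ONO trans; OH fac, ONO cis; OH mer, ONO cis.

3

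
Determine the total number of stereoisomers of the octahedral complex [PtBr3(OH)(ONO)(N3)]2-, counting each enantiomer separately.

There are 4 geometric isomers: Br mer (3 arrangements); Br fac (chiral).
One of these lacks any improper symmetry element and so occurs as an enantiomeric pair, giving 4 + 1 = 5 stereoisomers in total.

5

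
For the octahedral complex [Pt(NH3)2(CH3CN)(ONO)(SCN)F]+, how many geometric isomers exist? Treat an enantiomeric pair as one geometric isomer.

In an octahedral complex each vertex has one trans partner and four cis neighbours.
Systematic enumeration (placing each ligand type in turn and discarding arrangements equivalent by rotation or reflection) gives 9 geometric isomers.

9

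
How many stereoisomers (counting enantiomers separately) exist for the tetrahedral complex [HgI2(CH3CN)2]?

1

All four vertices of a tetrahedron are equivalent and mutually adjacent, so cis/trans isomerism cannot arise.
Only one geometric arrangement is possible.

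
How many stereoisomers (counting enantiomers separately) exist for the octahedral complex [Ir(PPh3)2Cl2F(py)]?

8

Working through the distinct placements yields 6 geometric isomers: PPh3 cis, Cl trans; PPh3 trans, Cl trans; PPh3 cis, Cl cis (3 arrangements, 2 chiral); PPh3 trans, Cl cis.
Of these, 2 lack any improper symmetry element and so occur as enantiomeric pairs, giving 6 + 2 = 8 stereoisomers in total.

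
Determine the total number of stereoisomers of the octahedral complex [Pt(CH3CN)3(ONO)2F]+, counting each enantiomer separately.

3

An octahedron has six vertices in three trans pairs; every non-trans pair is cis.
Working through the distinct placements yields 3 geometric isomers: CH3CN mer, ONO trans; CH3CN mer, ONO cis; CH3CN fac, ONO cis.
Each arrangement has an internal mirror plane or centre of symmetry, so none is chiral.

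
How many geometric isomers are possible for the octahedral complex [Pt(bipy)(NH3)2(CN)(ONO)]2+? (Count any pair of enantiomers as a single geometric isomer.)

An octahedron has six vertices in three trans pairs; every non-trans pair is cis.
Each bipy is bidentate and must span two cis positions.
The distinct arrangements are (4 in all): NH3 cis (3 arrangements, 2 chiral); NH3 trans.

4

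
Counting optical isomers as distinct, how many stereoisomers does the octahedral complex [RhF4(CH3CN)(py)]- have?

In an octahedral complex each vertex has one trans partner and four cis neighbours.
There are 2 geometric isomers: CH3CN and py mutually cis; CH3CN and py mutually trans.
Each arrangement has an internal mirror plane or centre of symmetry, so none is chiral.

2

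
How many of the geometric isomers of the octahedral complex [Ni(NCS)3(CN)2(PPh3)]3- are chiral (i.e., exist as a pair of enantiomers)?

An octahedron has six vertices in three trans pairs; every non-trans pair is cis.
There are 3 geometric isomers: NCS mer, CN trans; NCS fac, CN cis; NCS mer, CN cis.
Each arrangement has an internal mirror plane or centre of symmetry, so none is chiral.

0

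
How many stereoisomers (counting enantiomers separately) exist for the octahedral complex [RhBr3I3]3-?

The six octahedral sites form three mutually perpendicular trans pairs.
The distinct arrangements are (2 in all): Br mer; Br fac.
Each arrangement has an internal mirror plane or centre of symmetry, so none is chiral.

2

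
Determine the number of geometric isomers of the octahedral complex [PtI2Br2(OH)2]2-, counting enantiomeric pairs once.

An octahedron has six vertices in three trans pairs; every non-trans pair is cis.
Working through the distinct placements yields 5 geometric isomers: I trans, Br trans, OH trans; I cis, Br trans, OH cis; I cis, Br cis, OH trans; I cis, Br cis, OH cis (chiral); I trans, Br cis, OH cis.

5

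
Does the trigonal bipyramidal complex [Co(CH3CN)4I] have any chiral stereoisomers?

A trigonal bipyramid has two axial and three equatorial sites, which are chemically inequivalent.
The distinct arrangements are (2 in all): I equatorial; I axial.
Each arrangement has an internal mirror plane or centre of symmetry, so none is chiral.

no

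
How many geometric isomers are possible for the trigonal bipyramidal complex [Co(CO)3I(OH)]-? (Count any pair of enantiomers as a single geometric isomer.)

4

There are 4 geometric isomers: I equatorial, OH equatorial; I axial, OH equatorial; I equatorial, OH axial; I axial, OH axial.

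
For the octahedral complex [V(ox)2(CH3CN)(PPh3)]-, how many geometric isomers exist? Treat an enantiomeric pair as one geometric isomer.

2

The six octahedral sites form three mutually perpendicular trans pairs.
Each ox is bidentate and must span two cis positions.
The distinct arrangements are (2 in all): CH3CN and PPh3 mutually trans; CH3CN and PPh3 mutually cis (chiral).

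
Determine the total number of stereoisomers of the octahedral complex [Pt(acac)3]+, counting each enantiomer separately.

The six octahedral sites form three mutually perpendicular trans pairs.
Each acac is bidentate and must span two cis positions.
Only one geometric arrangement is possible; it has no improper symmetry element, so it exists as a pair of enantiomers (2 stereoisomers).

2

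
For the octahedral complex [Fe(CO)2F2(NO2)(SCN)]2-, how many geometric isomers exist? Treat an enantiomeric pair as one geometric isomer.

6

An octahedron has six vertices in three trans pairs; every non-trans pair is cis.
There are 6 geometric isomers: CO trans, F trans; CO trans, F cis; CO cis, F cis (3 arrangements, 2 chiral); CO cis, F trans.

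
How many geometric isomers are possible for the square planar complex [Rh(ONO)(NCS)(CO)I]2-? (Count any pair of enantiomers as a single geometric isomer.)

3

There are 3 geometric isomers: (CO/NCS trans, I/ONO trans); (CO/ONO trans, I/NCS trans); (CO/I trans, NCS/ONO trans).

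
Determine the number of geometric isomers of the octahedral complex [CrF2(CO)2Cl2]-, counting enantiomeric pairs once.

In an octahedral complex each vertex has one trans partner and four cis neighbours.
Working through the distinct placements yields 5 geometric isomers: F trans, CO trans, Cl trans; F cis, CO trans, Cl cis; F trans, CO cis, Cl cis; F cis, CO cis, Cl cis (chiral); F cis, CO cis, Cl trans.

5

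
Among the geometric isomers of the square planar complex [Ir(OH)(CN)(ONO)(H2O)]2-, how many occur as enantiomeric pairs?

In a square planar complex each vertex has one trans partner and two cis neighbours.
Working through the distinct placements yields 3 geometric isomers: (CN/OH trans, H2O/ONO trans); (CN/ONO trans, H2O/OH trans); (CN/H2O trans, OH/ONO trans).
Each arrangement has an internal mirror plane or centre of symmetry, so none is chiral.

0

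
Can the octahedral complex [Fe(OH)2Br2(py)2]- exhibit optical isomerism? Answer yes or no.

yes

The distinct arrangements are (5 in all): OH trans, Br trans, py trans; OH cis, Br trans, py cis; OH cis, Br cis, py trans; OH cis, Br cis, py cis (chiral); OH trans, Br cis, py cis.
One of these lacks any improper symmetry element and so occurs as an enantiomeric pair, giving 5 + 1 = 6 stereoisomers in total.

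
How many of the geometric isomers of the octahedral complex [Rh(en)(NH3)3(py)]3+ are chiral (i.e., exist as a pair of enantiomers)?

The six octahedral sites form three mutually perpendicular trans pairs.
Each en is bidentate and must span two cis positions.
Systematic placement gives 2 geometric isomers: NH3 mer; NH3 fac.
Each arrangement has an internal mirror plane or centre of symmetry, so none is chiral.

0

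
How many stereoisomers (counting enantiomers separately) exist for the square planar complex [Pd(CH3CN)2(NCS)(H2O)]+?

2

Working through the distinct placements yields 2 geometric isomers: CH3CN cis; CH3CN trans.
Each arrangement has an internal mirror plane or centre of symmetry, so none is chiral.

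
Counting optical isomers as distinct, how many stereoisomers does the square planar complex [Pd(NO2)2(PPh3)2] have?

A square has two trans pairs of vertices; adjacent vertices are cis.
The distinct arrangements are (2 in all): NO2 cis; NO2 trans.
Each arrangement has an internal mirror plane or centre of symmetry, so none is chiral.

2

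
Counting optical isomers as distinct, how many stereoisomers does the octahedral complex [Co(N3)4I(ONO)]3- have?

An octahedron has six vertices in three trans pairs; every non-trans pair is cis.
There are 2 geometric isomers: I and ONO mutually cis; I and ONO mutually trans.
Each arrangement has an internal mirror plane or centre of symmetry, so none is chiral.

2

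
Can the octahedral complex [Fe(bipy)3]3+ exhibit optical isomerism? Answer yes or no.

yes

The six octahedral sites form three mutually perpendicular trans pairs.
Each bipy is bidentate and must span two cis positions.
Only one geometric arrangement is possible; it has no improper symmetry element, so it exists as a pair of enantiomers (2 stereoisomers).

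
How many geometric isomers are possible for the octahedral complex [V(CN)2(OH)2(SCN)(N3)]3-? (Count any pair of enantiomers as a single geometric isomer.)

There are 6 geometric isomers: CN trans, OH cis; CN trans, OH trans; CN cis, OH cis (3 arrangements, 2 chiral); CN cis, OH trans.

6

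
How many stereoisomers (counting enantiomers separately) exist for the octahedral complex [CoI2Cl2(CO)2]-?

6

The distinct arrangements are (5 in all): I trans, Cl trans, CO trans; I cis, Cl cis, CO trans; I trans, Cl cis, CO cis; I cis, Cl cis, CO cis (chiral); I cis, Cl trans, CO cis.
One of these lacks any improper symmetry element and so occurs as an enantiomeric pair, giving 5 + 1 = 6 stereoisomers in total.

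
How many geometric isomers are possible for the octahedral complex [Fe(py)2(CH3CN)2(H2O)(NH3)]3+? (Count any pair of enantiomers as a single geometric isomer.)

In an octahedral complex each vertex has one trans partner and four cis neighbours.
The distinct arrangements are (6 in all): py trans, CH3CN trans; py cis, CH3CN trans; py trans, CH3CN cis; py cis, CH3CN cis (3 arrangements, 2 chiral).

6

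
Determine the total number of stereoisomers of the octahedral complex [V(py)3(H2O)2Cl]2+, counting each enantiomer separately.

3

The six octahedral sites form three mutually perpendicular trans pairs.
Working through the distinct placements yields 3 geometric isomers: py mer, H2O cis; py mer, H2O trans; py fac, H2O cis.
Each arrangement has an internal mirror plane or centre of symmetry, so none is chiral.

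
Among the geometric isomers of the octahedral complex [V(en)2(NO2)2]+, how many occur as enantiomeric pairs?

Each en is bidentate and must span two cis positions.
Working through the distinct placements yields 2 geometric isomers: NO2 trans; NO2 cis (chiral).
One of these lacks any improper symmetry element and so occurs as an enantiomeric pair, giving 2 + 1 = 3 stereoisomers in total.

1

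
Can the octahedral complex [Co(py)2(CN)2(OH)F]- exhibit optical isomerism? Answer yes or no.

There are 6 geometric isomers: py trans, CN trans; py cis, CN trans; py trans, CN cis; py cis, CN cis (3 arrangements, 2 chiral).
Of these, 2 lack any improper symmetry element and so occur as enantiomeric pairs, giving 6 + 2 = 8 stereoisomers in total.

yes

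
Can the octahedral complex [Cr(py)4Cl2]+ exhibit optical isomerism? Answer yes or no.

The six octahedral sites form three mutually perpendicular trans pairs.
The distinct arrangements are (2 in all): Cl trans; Cl cis.
Each arrangement has an internal mirror plane or centre of symmetry, so none is chiral.

no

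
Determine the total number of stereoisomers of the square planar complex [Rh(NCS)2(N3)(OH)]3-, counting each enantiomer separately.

2

A square has two trans pairs of vertices; adjacent vertices are cis.
The distinct arrangements are (2 in all): NCS cis; NCS trans.
Each arrangement has an internal mirror plane or centre of symmetry, so none is chiral.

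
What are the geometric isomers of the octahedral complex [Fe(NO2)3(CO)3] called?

The six octahedral sites form three mutually perpendicular trans pairs.
There are 2 geometric isomers: NO2 mer; NO2 fac.

fac and mer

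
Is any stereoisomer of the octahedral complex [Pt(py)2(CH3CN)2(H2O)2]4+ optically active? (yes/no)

yes

An octahedron has six vertices in three trans pairs; every non-trans pair is cis.
Systematic placement gives 5 geometric isomers: py trans, CH3CN trans, H2O trans; py cis, CH3CN trans, H2O cis; py trans, CH3CN cis, H2O cis; py cis, CH3CN cis, H2O cis (chiral); py cis, CH3CN cis, H2O trans.
One of these lacks any improper symmetry element and so occurs as an enantiomeric pair, giving 5 + 1 = 6 stereoisomers in total.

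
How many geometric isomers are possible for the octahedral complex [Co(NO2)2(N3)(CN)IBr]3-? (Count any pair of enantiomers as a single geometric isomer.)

The six octahedral sites form three mutually perpendicular trans pairs.
Placing the ligands in turn and identifying arrangements related by rotation or reflection leaves 9 distinct geometric isomers.

9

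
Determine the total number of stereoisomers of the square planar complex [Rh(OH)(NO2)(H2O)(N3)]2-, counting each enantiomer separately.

The distinct arrangements are (3 in all): (H2O/NO2 trans, N3/OH trans); (H2O/OH trans, N3/NO2 trans); (H2O/N3 trans, NO2/OH trans).
Each arrangement has an internal mirror plane or centre of symmetry, so none is chiral.

3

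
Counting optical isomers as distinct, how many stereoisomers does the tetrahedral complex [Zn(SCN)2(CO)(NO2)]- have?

All four vertices of a tetrahedron are equivalent and mutually adjacent, so cis/trans isomerism cannot arise.
Only one geometric arrangement is possible.

1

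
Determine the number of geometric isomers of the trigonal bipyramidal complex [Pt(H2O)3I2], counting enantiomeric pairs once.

A trigonal bipyramid has two axial and three equatorial sites, which are chemically inequivalent.
There are 3 geometric isomers: I both equatorial; I one axial, one equatorial; I both axial.

3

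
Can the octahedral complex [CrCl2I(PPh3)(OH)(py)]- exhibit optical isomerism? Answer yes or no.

Exhaustive case analysis gives 9 geometric isomers.
Of these, 6 lack any improper symmetry element and so occur as enantiomeric pairs, giving 9 + 6 = 15 stereoisomers in total.

yes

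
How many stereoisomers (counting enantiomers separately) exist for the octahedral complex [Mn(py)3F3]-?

2

The six octahedral sites form three mutually perpendicular trans pairs.
There are 2 geometric isomers: py mer; py fac.
Each arrangement has an internal mirror plane or centre of symmetry, so none is chiral.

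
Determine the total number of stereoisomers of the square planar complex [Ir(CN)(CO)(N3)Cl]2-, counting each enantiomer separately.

A square has two trans pairs of vertices; adjacent vertices are cis.
Working through the distinct placements yields 3 geometric isomers: (CN/Cl trans, CO/N3 trans); (CN/N3 trans, CO/Cl trans); (CN/CO trans, Cl/N3 trans).
Each arrangement has an internal mirror plane or centre of symmetry, so none is chiral.

3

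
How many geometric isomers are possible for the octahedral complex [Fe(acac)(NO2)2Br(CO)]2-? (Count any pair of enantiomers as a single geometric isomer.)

In an octahedral complex each vertex has one trans partner and four cis neighbours.
Each acac is bidentate and must span two cis positions.
The distinct arrangements are (4 in all): NO2 cis (3 arrangements, 2 chiral); NO2 trans.

4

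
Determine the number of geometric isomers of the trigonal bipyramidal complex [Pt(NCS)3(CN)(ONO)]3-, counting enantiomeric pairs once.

4

A trigonal bipyramid has two axial and three equatorial sites, which are chemically inequivalent.
The distinct arrangements are (4 in all): CN axial, ONO equatorial; CN axial, ONO axial; CN equatorial, ONO equatorial; CN equatorial, ONO axial.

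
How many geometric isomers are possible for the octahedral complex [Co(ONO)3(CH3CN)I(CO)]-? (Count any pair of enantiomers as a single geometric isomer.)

In an octahedral complex each vertex has one trans partner and four cis neighbours.
Systematic placement gives 4 geometric isomers: ONO mer (3 arrangements); ONO fac (chiral).

4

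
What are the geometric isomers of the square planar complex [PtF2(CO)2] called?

cis and trans

Systematic placement gives 2 geometric isomers: F cis; F trans.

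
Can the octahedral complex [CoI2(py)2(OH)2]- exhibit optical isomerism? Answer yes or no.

The distinct arrangements are (5 in all): I trans, py trans, OH trans; I trans, py cis, OH cis; I cis, py trans, OH cis; I cis, py cis, OH cis (chiral); I cis, py cis, OH trans.
One of these lacks any improper symmetry element and so occurs as an enantiomeric pair, giving 5 + 1 = 6 stereoisomers in total.

yes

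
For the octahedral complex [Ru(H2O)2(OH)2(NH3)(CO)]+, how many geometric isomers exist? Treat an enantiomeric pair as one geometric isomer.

6

An octahedron has six vertices in three trans pairs; every non-trans pair is cis.
The distinct arrangements are (6 in all): H2O cis, OH trans; H2O cis, OH cis (3 arrangements, 2 chiral); H2O trans, OH trans; H2O trans, OH cis.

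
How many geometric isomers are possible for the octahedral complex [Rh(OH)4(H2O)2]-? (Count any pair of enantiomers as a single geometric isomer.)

An octahedron has six vertices in three trans pairs; every non-trans pair is cis.
Systematic placement gives 2 geometric isomers: H2O trans; H2O cis.

2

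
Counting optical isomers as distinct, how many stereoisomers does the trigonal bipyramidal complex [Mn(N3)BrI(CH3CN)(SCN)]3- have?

Systematic enumeration (placing each ligand type in turn and discarding arrangements equivalent by rotation or reflection) gives 10 geometric isomers.
Of these, 10 lack any improper symmetry element and so occur as enantiomeric pairs, giving 10 + 10 = 20 stereoisomers in total.

20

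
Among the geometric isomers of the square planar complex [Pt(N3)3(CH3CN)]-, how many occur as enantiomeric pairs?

A square has two trans pairs of vertices; adjacent vertices are cis.
Only one geometric arrangement is possible.

0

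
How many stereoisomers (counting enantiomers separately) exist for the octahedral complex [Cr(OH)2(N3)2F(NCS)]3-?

In an octahedral complex each vertex has one trans partner and four cis neighbours.
There are 6 geometric isomers: OH trans, N3 cis; OH cis, N3 cis (3 arrangements, 2 chiral); OH trans, N3 trans; OH cis, N3 trans.
Of these, 2 lack any improper symmetry element and so occur as enantiomeric pairs, giving 6 + 2 = 8 stereoisomers in total.

8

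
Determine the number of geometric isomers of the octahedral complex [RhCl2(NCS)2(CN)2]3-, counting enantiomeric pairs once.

The six octahedral sites form three mutually perpendicular trans pairs.
Systematic placement gives 5 geometric isomers: Cl trans, NCS trans, CN trans; Cl cis, NCS cis, CN trans; Cl cis, NCS trans, CN cis; Cl cis, NCS cis, CN cis (chiral); Cl trans, NCS cis, CN cis.

5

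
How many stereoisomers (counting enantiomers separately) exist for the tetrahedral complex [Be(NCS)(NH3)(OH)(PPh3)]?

All four vertices of a tetrahedron are equivalent and mutually adjacent, so cis/trans isomerism cannot arise.
Only one geometric arrangement is possible; it has no improper symmetry element, so it exists as a pair of enantiomers (2 stereoisomers).

2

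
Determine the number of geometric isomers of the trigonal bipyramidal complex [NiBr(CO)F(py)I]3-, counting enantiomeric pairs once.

A trigonal bipyramid has two axial and three equatorial sites, which are chemically inequivalent.
Systematic enumeration (placing each ligand type in turn and discarding arrangements equivalent by rotation or reflection) gives 10 geometric isomers.

10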